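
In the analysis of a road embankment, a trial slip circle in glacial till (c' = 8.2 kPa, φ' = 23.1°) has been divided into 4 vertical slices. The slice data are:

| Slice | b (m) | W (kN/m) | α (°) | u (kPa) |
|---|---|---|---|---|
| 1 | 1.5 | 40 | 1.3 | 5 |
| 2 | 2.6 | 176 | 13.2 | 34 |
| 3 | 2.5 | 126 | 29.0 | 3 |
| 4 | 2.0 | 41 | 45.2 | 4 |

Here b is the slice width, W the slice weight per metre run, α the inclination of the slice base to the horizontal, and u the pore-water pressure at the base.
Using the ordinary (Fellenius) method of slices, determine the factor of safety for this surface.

FS = 1.37

Ordinary method of slices: FS = Σ[c'·Δl_i + (W_i cosα_i − u_i·Δl_i)·tanφ'] / Σ W_i sinα_i, with Δl_i = b_i / cosα_i.
Slice 1: Δl = 1.5/cos1.3° = 1.500 m; N'_1 = 40·cos1.3° − 5·1.500 = 32.5; c'Δl = 12.30; W sinα = 0.9
Slice 2: Δl = 2.6/cos13.2° = 2.671 m; N'_2 = 176·cos13.2° − 34·2.671 = 80.6; c'Δl = 21.90; W sinα = 40.2
Slice 3: Δl = 2.5/cos29.0° = 2.858 m; N'_3 = 126·cos29.0° − 3·2.858 = 101.6; c'Δl = 23.44; W sinα = 61.1
Slice 4: Δl = 2.0/cos45.2° = 2.838 m; N'_4 = 41·cos45.2° − 4·2.838 = 17.5; c'Δl = 23.27; W sinα = 29.1
Σc'Δl = 80.9 kN/m; ΣN' = 232.2 kN/m; ΣW sinα = 131.3 kN/m
Resisting = 80.9 + 232.2·tan23.1° = 80.9 + 99.0 = 180.0 kN/m
FS = 180.0 / 131.3 = 1.371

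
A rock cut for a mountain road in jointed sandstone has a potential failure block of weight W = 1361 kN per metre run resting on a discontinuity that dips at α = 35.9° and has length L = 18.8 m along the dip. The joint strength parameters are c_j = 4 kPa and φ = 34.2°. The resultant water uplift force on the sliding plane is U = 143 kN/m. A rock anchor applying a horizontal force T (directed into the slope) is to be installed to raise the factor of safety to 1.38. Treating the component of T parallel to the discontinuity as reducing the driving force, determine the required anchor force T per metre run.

Resolving forces along and normal to the sliding plane, with the horizontal anchor force T adding T·sinα to the effective normal force and T·cosα acting up the plane against the driving force:
FS = [c_jL + (W cosα − U + T sinα) tanφ] / [W sinα − T cosα]
Without the anchor: N' = 959.5 kN/m, driving T_d = 798.1 kN/m, resisting R = 4·18.8 + 959.5·tan34.2° = 727.3 kN/m, FS = 0.91.
Setting FS = 1.38 and solving for T:
1.38·(798.1 − T cos35.9°) = 727.3 + T sin35.9°·tan34.2°
T·(sin35.9°·tan34.2° + 1.38·cos35.9°) = 1.38·798.1 − 727.3
T·(0.5864·0.6796 + 1.38·0.8100) = 1101.3 − 727.3 = 374.1
T·1.5164 = 374.1
T = 246.7 kN/m

T = 247 kN/m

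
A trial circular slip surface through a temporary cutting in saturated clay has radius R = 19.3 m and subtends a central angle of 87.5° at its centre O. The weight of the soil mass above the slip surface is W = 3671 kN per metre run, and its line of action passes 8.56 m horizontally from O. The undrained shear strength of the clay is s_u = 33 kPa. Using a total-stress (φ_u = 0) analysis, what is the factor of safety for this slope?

FS = 0.60

Taking moments about the centre O, the resisting moment is provided by the undrained shear strength acting along the arc:
Arc length L_a = R·θ = 19.3·(87.5°·π/180) = 19.3·1.5272 = 29.47 m
M_R = s_u·L_a·R = 33·29.47·19.3 = 18772.1 kN·m/m
M_D = W·d = 3671·8.56 = 31423.8 kN·m/m
FS = M_R / M_D = 18772.1 / 31423.8 = 0.597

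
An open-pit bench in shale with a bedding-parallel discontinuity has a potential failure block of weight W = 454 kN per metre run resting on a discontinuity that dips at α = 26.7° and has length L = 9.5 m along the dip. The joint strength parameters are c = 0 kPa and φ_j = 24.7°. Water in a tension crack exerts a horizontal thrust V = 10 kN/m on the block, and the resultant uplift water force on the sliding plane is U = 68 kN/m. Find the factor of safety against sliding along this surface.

FS = 0.72

Resolving the block weight along and normal to the plane and applying the Mohr–Coulomb strength on the joint:
N' = W cosα − U − V sinα = 454·cos26.7° − 68 − 10·sin26.7° = 333.1 kN/m
Driving force T = W sinα + V cosα = 454·sin26.7° + 10·cos26.7° = 212.9 kN/m
Resisting force R = c·L + N'·tanφ_j = 0·9.5 + 333.1·tan24.7° = 0.0 + 153.2 = 153.2 kN/m
FS = R / T = 153.2 / 212.9 = 0.720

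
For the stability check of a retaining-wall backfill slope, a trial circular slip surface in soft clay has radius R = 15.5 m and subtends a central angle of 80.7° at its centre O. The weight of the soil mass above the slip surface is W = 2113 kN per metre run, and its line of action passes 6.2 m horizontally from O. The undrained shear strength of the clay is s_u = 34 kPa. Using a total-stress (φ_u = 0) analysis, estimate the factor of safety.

Taking moments about the centre O, the resisting moment is provided by the undrained shear strength acting along the arc:
Arc length L_a = R·θ = 15.5·(80.7°·π/180) = 15.5·1.4085 = 21.83 m
M_R = s_u·L_a·R = 34·21.83·15.5 = 11505.2 kN·m/m
M_D = W·d = 2113·6.2 = 13100.6 kN·m/m
FS = M_R / M_D = 11505.2 / 13100.6 = 0.878

FS = 0.88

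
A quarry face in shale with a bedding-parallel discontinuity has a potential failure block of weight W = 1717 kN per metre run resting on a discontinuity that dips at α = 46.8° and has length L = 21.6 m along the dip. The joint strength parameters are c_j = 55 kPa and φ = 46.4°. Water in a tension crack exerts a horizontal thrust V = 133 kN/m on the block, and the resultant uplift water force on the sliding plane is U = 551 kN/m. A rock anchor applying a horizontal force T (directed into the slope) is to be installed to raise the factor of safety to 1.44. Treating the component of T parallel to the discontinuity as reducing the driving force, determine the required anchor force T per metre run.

T = 109 kN/m

Resolving forces along and normal to the sliding plane, with the horizontal anchor force T adding T·sinα to the effective normal force and T·cosα acting up the plane against the driving force:
FS = [c_jL + (W cosα − U − V sinα + T sinα) tanφ] / [W sinα + V cosα − T cosα]
Without the anchor: N' = 527.4 kN/m, driving T_d = 1342.7 kN/m, resisting R = 55·21.6 + 527.4·tan46.4° = 1741.8 kN/m, FS = 1.30.
Setting FS = 1.44 and solving for T:
1.44·(1342.7 − T cos46.8°) = 1741.8 + T sin46.8°·tan46.4°
T·(sin46.8°·tan46.4° + 1.44·cos46.8°) = 1.44·1342.7 − 1741.8
T·(0.7290·1.0501 + 1.44·0.6845) = 1933.5 − 1741.8 = 191.6
T·1.7512 = 191.6
T = 109.4 kN/m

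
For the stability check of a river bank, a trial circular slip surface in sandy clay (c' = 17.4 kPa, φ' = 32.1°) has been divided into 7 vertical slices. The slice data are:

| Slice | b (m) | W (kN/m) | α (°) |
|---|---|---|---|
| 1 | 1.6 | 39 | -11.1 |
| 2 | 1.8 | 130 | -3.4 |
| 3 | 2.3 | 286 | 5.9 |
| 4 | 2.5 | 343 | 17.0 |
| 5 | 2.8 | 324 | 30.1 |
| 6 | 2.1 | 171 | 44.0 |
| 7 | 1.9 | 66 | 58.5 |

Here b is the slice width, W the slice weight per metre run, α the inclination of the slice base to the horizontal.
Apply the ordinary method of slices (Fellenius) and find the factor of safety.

FS = 2.39

Ordinary method of slices: FS = Σ[c'·Δl_i + (W_i cosα_i)·tanφ'] / Σ W_i sinα_i, with Δl_i = b_i / cosα_i.
Slice 1: Δl = 1.6/cos(-11.1°) = 1.631 m; N'_1 = 39·cos(-11.1°) = 38.3; c'Δl = 28.37; W sinα = -7.5
Slice 2: Δl = 1.8/cos(-3.4°) = 1.803 m; N'_2 = 130·cos(-3.4°) = 129.8; c'Δl = 31.38; W sinα = -7.7
Slice 3: Δl = 2.3/cos5.9° = 2.312 m; N'_3 = 286·cos5.9° = 284.5; c'Δl = 40.23; W sinα = 29.4
Slice 4: Δl = 2.5/cos17.0° = 2.614 m; N'_4 = 343·cos17.0° = 328.0; c'Δl = 45.49; W sinα = 100.3
Slice 5: Δl = 2.8/cos30.1° = 3.236 m; N'_5 = 324·cos30.1° = 280.3; c'Δl = 56.31; W sinα = 162.5
Slice 6: Δl = 2.1/cos44.0° = 2.919 m; N'_6 = 171·cos44.0° = 123.0; c'Δl = 50.80; W sinα = 118.8
Slice 7: Δl = 1.9/cos58.5° = 3.636 m; N'_7 = 66·cos58.5° = 34.5; c'Δl = 63.27; W sinα = 56.3
Σc'Δl = 315.9 kN/m; ΣN' = 1218.3 kN/m; ΣW sinα = 452.0 kN/m
Resisting = 315.9 + 1218.3·tan32.1° = 315.9 + 764.3 = 1080.1 kN/m
FS = 1080.1 / 452.0 = 2.390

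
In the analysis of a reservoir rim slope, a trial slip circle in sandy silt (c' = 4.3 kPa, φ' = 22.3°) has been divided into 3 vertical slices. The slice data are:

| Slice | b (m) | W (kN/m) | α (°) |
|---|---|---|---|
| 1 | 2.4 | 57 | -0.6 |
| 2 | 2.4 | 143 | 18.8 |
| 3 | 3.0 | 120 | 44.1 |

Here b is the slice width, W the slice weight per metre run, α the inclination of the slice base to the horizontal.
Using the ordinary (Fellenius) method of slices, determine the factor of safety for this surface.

Ordinary method of slices: FS = Σ[c'·Δl_i + (W_i cosα_i)·tanφ'] / Σ W_i sinα_i, with Δl_i = b_i / cosα_i.
Slice 1: Δl = 2.4/cos(-0.6°) = 2.400 m; N'_1 = 57·cos(-0.6°) = 57.0; c'Δl = 10.32; W sinα = -0.6
Slice 2: Δl = 2.4/cos18.8° = 2.535 m; N'_2 = 143·cos18.8° = 135.4; c'Δl = 10.90; W sinα = 46.1
Slice 3: Δl = 3.0/cos44.1° = 4.178 m; N'_3 = 120·cos44.1° = 86.2; c'Δl = 17.96; W sinα = 83.5
Σc'Δl = 39.2 kN/m; ΣN' = 278.5 kN/m; ΣW sinα = 129.0 kN/m
Resisting = 39.2 + 278.5·tan22.3° = 39.2 + 114.2 = 153.4 kN/m
FS = 153.4 / 129.0 = 1.189

FS = 1.19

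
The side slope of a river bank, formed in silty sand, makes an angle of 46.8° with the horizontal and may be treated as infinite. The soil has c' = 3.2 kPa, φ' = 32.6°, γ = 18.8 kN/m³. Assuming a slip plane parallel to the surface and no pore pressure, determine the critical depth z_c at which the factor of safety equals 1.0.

Setting FS = 1.00 in FS = [c' + γz cos²β tanφ'] / [γz sinβ cosβ] and solving for z:
z = c' / [γ cosβ (FS·sinβ − cosβ·tanφ')]
  = 3.2 / [18.8·cos46.8°·(1.00·sin46.8° − cos46.8°·tan32.6°)]
  = 3.2 / [18.8·0.6845·(1.00·0.7290 − 0.6845·0.6395)]
  = 3.2 / 3.7474 = 0.854 m

z_c = 0.85 m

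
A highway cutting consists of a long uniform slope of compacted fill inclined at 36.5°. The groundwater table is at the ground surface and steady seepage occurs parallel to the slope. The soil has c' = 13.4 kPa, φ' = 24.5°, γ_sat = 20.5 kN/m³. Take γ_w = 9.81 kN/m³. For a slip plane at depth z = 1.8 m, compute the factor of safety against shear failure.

With seepage parallel to the slope and the water table at the surface, the effective normal stress on the slip plane uses the buoyant unit weight γ' = γ_sat − γ_w while the driving shear stress uses γ_sat:
FS = [c' + γ' z cos²β tanφ'] / [γ_sat z sinβ cosβ]
γ' = 20.5 − 9.81 = 10.69 kN/m³
Numerator = 13.4 + 10.69·1.8·cos²36.5°·tan24.5° = 13.4 + 10.69·1.8·0.6462·0.4557 = 19.066 kPa
Denominator = 20.5·1.8·sin36.5°·cos36.5° = 20.5·1.8·0.5948·0.8039 = 17.644 kPa
FS = 19.066 / 17.644 = 1.081

FS = 1.08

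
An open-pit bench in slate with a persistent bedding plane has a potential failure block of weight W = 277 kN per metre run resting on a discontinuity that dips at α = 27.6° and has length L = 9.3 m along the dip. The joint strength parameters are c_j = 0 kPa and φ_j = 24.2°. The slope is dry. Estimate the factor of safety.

Resolving the block weight along and normal to the plane and applying the Mohr–Coulomb strength on the joint:
N' = W cosα = 277·cos27.6° = 245.5 kN/m
Driving force T = W sinα = 277·sin27.6° = 128.3 kN/m
Resisting force R = c_j·L + N'·tanφ_j = 0·9.3 + 245.5·tan24.2° = 0.0 + 110.3 = 110.3 kN/m
FS = R / T = 110.3 / 128.3 = 0.860

FS = 0.86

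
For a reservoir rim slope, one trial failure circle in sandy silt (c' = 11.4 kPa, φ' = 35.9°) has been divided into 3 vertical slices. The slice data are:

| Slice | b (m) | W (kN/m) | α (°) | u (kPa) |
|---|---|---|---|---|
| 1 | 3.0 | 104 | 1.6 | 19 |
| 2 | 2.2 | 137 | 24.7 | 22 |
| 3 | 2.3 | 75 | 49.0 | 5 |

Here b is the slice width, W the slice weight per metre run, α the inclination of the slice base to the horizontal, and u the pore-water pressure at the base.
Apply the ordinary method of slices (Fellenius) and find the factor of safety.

FS = 1.80

Ordinary method of slices: FS = Σ[c'·Δl_i + (W_i cosα_i − u_i·Δl_i)·tanφ'] / Σ W_i sinα_i, with Δl_i = b_i / cosα_i.
Slice 1: Δl = 3.0/cos1.6° = 3.001 m; N'_1 = 104·cos1.6° − 19·3.001 = 46.9; c'Δl = 34.21; W sinα = 2.9
Slice 2: Δl = 2.2/cos24.7° = 2.422 m; N'_2 = 137·cos24.7° − 22·2.422 = 71.2; c'Δl = 27.61; W sinα = 57.2
Slice 3: Δl = 2.3/cos49.0° = 3.506 m; N'_3 = 75·cos49.0° − 5·3.506 = 31.7; c'Δl = 39.97; W sinα = 56.6
Σc'Δl = 101.8 kN/m; ΣN' = 149.8 kN/m; ΣW sinα = 116.8 kN/m
Resisting = 101.8 + 149.8·tan35.9° = 101.8 + 108.4 = 210.2 kN/m
FS = 210.2 / 116.8 = 1.801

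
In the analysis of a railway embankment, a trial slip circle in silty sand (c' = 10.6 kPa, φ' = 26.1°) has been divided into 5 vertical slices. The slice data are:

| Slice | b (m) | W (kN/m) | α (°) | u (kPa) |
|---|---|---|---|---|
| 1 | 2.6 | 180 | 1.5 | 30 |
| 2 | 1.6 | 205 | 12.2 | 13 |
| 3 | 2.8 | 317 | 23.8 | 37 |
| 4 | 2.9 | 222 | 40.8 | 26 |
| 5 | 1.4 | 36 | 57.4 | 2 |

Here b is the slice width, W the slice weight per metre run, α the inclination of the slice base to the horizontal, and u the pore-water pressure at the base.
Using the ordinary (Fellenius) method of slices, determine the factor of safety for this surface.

Ordinary method of slices: FS = Σ[c'·Δl_i + (W_i cosα_i − u_i·Δl_i)·tanφ'] / Σ W_i sinα_i, with Δl_i = b_i / cosα_i.
Slice 1: Δl = 2.6/cos1.5° = 2.601 m; N'_1 = 180·cos1.5° − 30·2.601 = 101.9; c'Δl = 27.57; W sinα = 4.7
Slice 2: Δl = 1.6/cos12.2° = 1.637 m; N'_2 = 205·cos12.2° − 13·1.637 = 179.1; c'Δl = 17.35; W sinα = 43.3
Slice 3: Δl = 2.8/cos23.8° = 3.060 m; N'_3 = 317·cos23.8° − 37·3.060 = 176.8; c'Δl = 32.44; W sinα = 127.9
Slice 4: Δl = 2.9/cos40.8° = 3.831 m; N'_4 = 222·cos40.8° − 26·3.831 = 68.4; c'Δl = 40.61; W sinα = 145.1
Slice 5: Δl = 1.4/cos57.4° = 2.599 m; N'_5 = 36·cos57.4° − 2·2.599 = 14.2; c'Δl = 27.54; W sinα = 30.3
Σc'Δl = 145.5 kN/m; ΣN' = 540.5 kN/m; ΣW sinα = 351.3 kN/m
Resisting = 145.5 + 540.5·tan26.1° = 145.5 + 264.8 = 410.3 kN/m
FS = 410.3 / 351.3 = 1.168

FS = 1.17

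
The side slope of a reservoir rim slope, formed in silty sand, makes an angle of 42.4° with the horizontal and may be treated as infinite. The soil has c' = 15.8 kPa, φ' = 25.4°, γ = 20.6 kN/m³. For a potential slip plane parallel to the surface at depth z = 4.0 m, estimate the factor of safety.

FS = 0.91

For an infinite slope with a slip plane parallel to the surface (no pore pressure): FS = [c' + γz cos²β tanφ'] / [γz sinβ cosβ].
γz = 20.6·4.0 = 82.40 kN/m²
Numerator = 15.8 + 82.40·cos²42.4°·tan25.4° = 15.8 + 82.40·0.5453·0.4748 = 37.136 kPa
Denominator = 82.40·sin42.4°·cos42.4° = 82.40·0.6743·0.7385 = 41.030 kPa
FS = 37.136 / 41.030 = 0.905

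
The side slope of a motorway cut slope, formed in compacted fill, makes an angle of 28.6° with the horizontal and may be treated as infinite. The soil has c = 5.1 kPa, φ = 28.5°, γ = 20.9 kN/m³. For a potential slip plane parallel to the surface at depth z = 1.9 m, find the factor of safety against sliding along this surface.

For an infinite slope with a slip plane parallel to the surface (no pore pressure): FS = [c + γz cos²β tanφ] / [γz sinβ cosβ].
γz = 20.9·1.9 = 39.71 kN/m²
Numerator = 5.1 + 39.71·cos²28.6°·tan28.5° = 5.1 + 39.71·0.7709·0.5430 = 21.720 kPa
Denominator = 39.71·sin28.6°·cos28.6° = 39.71·0.4787·0.8780 = 16.689 kPa
FS = 21.720 / 16.689 = 1.301

FS = 1.30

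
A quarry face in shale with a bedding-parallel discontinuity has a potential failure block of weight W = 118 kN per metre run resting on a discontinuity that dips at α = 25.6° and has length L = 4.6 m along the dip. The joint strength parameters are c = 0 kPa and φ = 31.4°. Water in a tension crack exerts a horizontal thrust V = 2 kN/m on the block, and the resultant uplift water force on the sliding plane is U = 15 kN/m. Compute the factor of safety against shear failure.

FS = 1.05

Resolving the block weight along and normal to the plane and applying the Mohr–Coulomb strength on the joint:
N' = W cosα − U − V sinα = 118·cos25.6° − 15 − 2·sin25.6° = 90.6 kN/m
Driving force T = W sinα + V cosα = 118·sin25.6° + 2·cos25.6° = 52.8 kN/m
Resisting force R = c·L + N'·tanφ = 0·4.6 + 90.6·tan31.4° = 0.0 + 55.3 = 55.3 kN/m
FS = R / T = 55.3 / 52.8 = 1.047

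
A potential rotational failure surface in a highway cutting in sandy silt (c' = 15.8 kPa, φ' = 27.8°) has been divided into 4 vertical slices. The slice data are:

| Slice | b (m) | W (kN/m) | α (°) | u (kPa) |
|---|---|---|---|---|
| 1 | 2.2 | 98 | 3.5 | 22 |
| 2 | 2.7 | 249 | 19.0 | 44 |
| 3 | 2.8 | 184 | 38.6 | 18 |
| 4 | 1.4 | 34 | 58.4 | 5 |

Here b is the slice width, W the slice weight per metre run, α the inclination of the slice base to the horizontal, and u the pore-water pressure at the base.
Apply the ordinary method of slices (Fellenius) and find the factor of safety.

Ordinary method of slices: FS = Σ[c'·Δl_i + (W_i cosα_i − u_i·Δl_i)·tanφ'] / Σ W_i sinα_i, with Δl_i = b_i / cosα_i.
Slice 1: Δl = 2.2/cos3.5° = 2.204 m; N'_1 = 98·cos3.5° − 22·2.204 = 49.3; c'Δl = 34.82; W sinα = 6.0
Slice 2: Δl = 2.7/cos19.0° = 2.856 m; N'_2 = 249·cos19.0° − 44·2.856 = 109.8; c'Δl = 45.12; W sinα = 81.1
Slice 3: Δl = 2.8/cos38.6° = 3.583 m; N'_3 = 184·cos38.6° − 18·3.583 = 79.3; c'Δl = 56.61; W sinα = 114.8
Slice 4: Δl = 1.4/cos58.4° = 2.672 m; N'_4 = 34·cos58.4° − 5·2.672 = 4.5; c'Δl = 42.21; W sinα = 29.0
Σc'Δl = 178.8 kN/m; ΣN' = 242.9 kN/m; ΣW sinα = 230.8 kN/m
Resisting = 178.8 + 242.9·tan27.8° = 178.8 + 128.1 = 306.8 kN/m
FS = 306.8 / 230.8 = 1.329

FS = 1.33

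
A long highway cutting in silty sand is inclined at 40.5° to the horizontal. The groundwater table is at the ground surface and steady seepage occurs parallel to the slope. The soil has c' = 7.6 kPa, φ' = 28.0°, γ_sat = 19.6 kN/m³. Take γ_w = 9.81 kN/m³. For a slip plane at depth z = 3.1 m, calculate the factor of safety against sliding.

With seepage parallel to the slope and the water table at the surface, the effective normal stress on the slip plane uses the buoyant unit weight γ' = γ_sat − γ_w while the driving shear stress uses γ_sat:
FS = [c' + γ' z cos²β tanφ'] / [γ_sat z sinβ cosβ]
γ' = 19.6 − 9.81 = 9.79 kN/m³
Numerator = 7.6 + 9.79·3.1·cos²40.5°·tan28.0° = 7.6 + 9.79·3.1·0.5782·0.5317 = 16.931 kPa
Denominator = 19.6·3.1·sin40.5°·cos40.5° = 19.6·3.1·0.6494·0.7604 = 30.006 kPa
FS = 16.931 / 30.006 = 0.564

FS = 0.56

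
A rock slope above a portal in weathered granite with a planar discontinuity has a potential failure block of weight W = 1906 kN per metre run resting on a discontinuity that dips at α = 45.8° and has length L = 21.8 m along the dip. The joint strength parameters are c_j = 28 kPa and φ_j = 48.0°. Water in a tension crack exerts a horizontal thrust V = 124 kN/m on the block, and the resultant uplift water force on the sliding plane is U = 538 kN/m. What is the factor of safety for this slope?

FS = 0.96

Resolving the block weight along and normal to the plane and applying the Mohr–Coulomb strength on the joint:
N' = W cosα − U − V sinα = 1906·cos45.8° − 538 − 124·sin45.8° = 701.9 kN/m
Driving force T = W sinα + V cosα = 1906·sin45.8° + 124·cos45.8° = 1452.9 kN/m
Resisting force R = c_j·L + N'·tanφ_j = 28·21.8 + 701.9·tan48.0° = 610.4 + 779.5 = 1389.9 kN/m
FS = R / T = 1389.9 / 1452.9 = 0.957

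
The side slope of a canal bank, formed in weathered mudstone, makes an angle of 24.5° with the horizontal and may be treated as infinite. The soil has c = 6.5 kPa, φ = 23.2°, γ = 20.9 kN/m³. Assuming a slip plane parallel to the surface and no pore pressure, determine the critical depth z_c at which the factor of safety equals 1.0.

z_c = 13.85 m

Setting FS = 1.00 in FS = [c + γz cos²β tanφ] / [γz sinβ cosβ] and solving for z:
z = c / [γ cosβ (FS·sinβ − cosβ·tanφ)]
  = 6.5 / [20.9·cos24.5°·(1.00·sin24.5° − cos24.5°·tan23.2°)]
  = 6.5 / [20.9·0.9100·(1.00·0.4147 − 0.9100·0.4286)]
  = 6.5 / 0.4694 = 13.847 m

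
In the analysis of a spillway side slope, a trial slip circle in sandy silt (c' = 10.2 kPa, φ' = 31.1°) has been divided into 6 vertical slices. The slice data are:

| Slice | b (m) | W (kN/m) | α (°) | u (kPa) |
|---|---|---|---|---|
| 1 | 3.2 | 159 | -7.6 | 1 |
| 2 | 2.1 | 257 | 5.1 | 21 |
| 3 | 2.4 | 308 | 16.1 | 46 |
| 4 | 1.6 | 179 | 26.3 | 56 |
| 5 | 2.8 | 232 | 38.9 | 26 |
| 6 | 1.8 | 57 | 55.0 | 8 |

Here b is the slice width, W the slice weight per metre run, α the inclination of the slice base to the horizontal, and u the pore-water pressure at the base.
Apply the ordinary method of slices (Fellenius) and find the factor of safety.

Ordinary method of slices: FS = Σ[c'·Δl_i + (W_i cosα_i − u_i·Δl_i)·tanφ'] / Σ W_i sinα_i, with Δl_i = b_i / cosα_i.
Slice 1: Δl = 3.2/cos(-7.6°) = 3.228 m; N'_1 = 159·cos(-7.6°) − 1·3.228 = 154.4; c'Δl = 32.93; W sinα = -21.0
Slice 2: Δl = 2.1/cos5.1° = 2.108 m; N'_2 = 257·cos5.1° − 21·2.108 = 211.7; c'Δl = 21.51; W sinα = 22.8
Slice 3: Δl = 2.4/cos16.1° = 2.498 m; N'_3 = 308·cos16.1° − 46·2.498 = 181.0; c'Δl = 25.48; W sinα = 85.4
Slice 4: Δl = 1.6/cos26.3° = 1.785 m; N'_4 = 179·cos26.3° − 56·1.785 = 60.5; c'Δl = 18.20; W sinα = 79.3
Slice 5: Δl = 2.8/cos38.9° = 3.598 m; N'_5 = 232·cos38.9° − 26·3.598 = 87.0; c'Δl = 36.70; W sinα = 145.7
Slice 6: Δl = 1.8/cos55.0° = 3.138 m; N'_6 = 57·cos55.0° − 8·3.138 = 7.6; c'Δl = 32.01; W sinα = 46.7
Σc'Δl = 166.8 kN/m; ΣN' = 702.2 kN/m; ΣW sinα = 358.9 kN/m
Resisting = 166.8 + 702.2·tan31.1° = 166.8 + 423.6 = 590.4 kN/m
FS = 590.4 / 358.9 = 1.645

FS = 1.65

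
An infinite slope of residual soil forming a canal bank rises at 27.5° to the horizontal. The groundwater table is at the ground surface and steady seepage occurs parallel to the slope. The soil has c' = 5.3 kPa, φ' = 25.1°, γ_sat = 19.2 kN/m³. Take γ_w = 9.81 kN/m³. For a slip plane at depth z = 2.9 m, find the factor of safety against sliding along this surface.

FS = 0.67

With seepage parallel to the slope and the water table at the surface, the effective normal stress on the slip plane uses the buoyant unit weight γ' = γ_sat − γ_w while the driving shear stress uses γ_sat:
FS = [c' + γ' z cos²β tanφ'] / [γ_sat z sinβ cosβ]
γ' = 19.2 − 9.81 = 9.39 kN/m³
Numerator = 5.3 + 9.39·2.9·cos²27.5°·tan25.1° = 5.3 + 9.39·2.9·0.7868·0.4684 = 15.336 kPa
Denominator = 19.2·2.9·sin27.5°·cos27.5° = 19.2·2.9·0.4617·0.8870 = 22.805 kPa
FS = 15.336 / 22.805 = 0.672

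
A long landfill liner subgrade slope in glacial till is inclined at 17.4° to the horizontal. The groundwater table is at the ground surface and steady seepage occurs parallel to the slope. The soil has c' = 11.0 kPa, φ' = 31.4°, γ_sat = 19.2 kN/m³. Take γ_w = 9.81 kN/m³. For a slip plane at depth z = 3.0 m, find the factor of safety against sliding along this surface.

With seepage parallel to the slope and the water table at the surface, the effective normal stress on the slip plane uses the buoyant unit weight γ' = γ_sat − γ_w while the driving shear stress uses γ_sat:
FS = [c' + γ' z cos²β tanφ'] / [γ_sat z sinβ cosβ]
γ' = 19.2 − 9.81 = 9.39 kN/m³
Numerator = 11.0 + 9.39·3.0·cos²17.4°·tan31.4° = 11.0 + 9.39·3.0·0.9106·0.6104 = 26.657 kPa
Denominator = 19.2·3.0·sin17.4°·cos17.4° = 19.2·3.0·0.2990·0.9542 = 16.437 kPa
FS = 26.657 / 16.437 = 1.622

FS = 1.62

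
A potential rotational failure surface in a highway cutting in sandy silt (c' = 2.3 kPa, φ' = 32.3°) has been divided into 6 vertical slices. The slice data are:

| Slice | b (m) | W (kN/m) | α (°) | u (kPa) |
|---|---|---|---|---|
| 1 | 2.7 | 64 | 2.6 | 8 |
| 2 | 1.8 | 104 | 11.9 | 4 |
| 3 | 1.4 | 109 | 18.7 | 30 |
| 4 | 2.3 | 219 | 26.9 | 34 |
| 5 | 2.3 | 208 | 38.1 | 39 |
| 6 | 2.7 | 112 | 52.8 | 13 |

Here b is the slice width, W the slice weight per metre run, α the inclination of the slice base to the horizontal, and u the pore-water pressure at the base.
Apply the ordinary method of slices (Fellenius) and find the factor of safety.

FS = 0.71

Ordinary method of slices: FS = Σ[c'·Δl_i + (W_i cosα_i − u_i·Δl_i)·tanφ'] / Σ W_i sinα_i, with Δl_i = b_i / cosα_i.
Slice 1: Δl = 2.7/cos2.6° = 2.703 m; N'_1 = 64·cos2.6° − 8·2.703 = 42.3; c'Δl = 6.22; W sinα = 2.9
Slice 2: Δl = 1.8/cos11.9° = 1.840 m; N'_2 = 104·cos11.9° − 4·1.840 = 94.4; c'Δl = 4.23; W sinα = 21.4
Slice 3: Δl = 1.4/cos18.7° = 1.478 m; N'_3 = 109·cos18.7° − 30·1.478 = 58.9; c'Δl = 3.40; W sinα = 34.9
Slice 4: Δl = 2.3/cos26.9° = 2.579 m; N'_4 = 219·cos26.9° − 34·2.579 = 107.6; c'Δl = 5.93; W sinα = 99.1
Slice 5: Δl = 2.3/cos38.1° = 2.923 m; N'_5 = 208·cos38.1° − 39·2.923 = 49.7; c'Δl = 6.72; W sinα = 128.3
Slice 6: Δl = 2.7/cos52.8° = 4.466 m; N'_6 = 112·cos52.8° − 13·4.466 = 9.7; c'Δl = 10.27; W sinα = 89.2
Σc'Δl = 36.8 kN/m; ΣN' = 362.6 kN/m; ΣW sinα = 375.9 kN/m
Resisting = 36.8 + 362.6·tan32.3° = 36.8 + 229.2 = 266.0 kN/m
FS = 266.0 / 375.9 = 0.708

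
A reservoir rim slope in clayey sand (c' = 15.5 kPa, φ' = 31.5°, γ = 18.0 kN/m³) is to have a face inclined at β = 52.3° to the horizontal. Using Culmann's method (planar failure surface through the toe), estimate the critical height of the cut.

H_c = 35.65 m

Culmann's analysis gives the critical failure plane at α_cr = (β + φ')/2 = (52.3 + 31.5)/2 = 41.9°, and the critical height
H_c = (4c'/γ) · sinβ cosφ' / [1 − cos(β − φ')]
    = (4·15.5/18.0) · sin52.3°·cos31.5° / [1 − cos(20.8°)]
    = 3.444 · 0.7912·0.8526 / [1 − 0.9348]
    = 3.444 · 0.6746 / 0.0652
    = 35.65 m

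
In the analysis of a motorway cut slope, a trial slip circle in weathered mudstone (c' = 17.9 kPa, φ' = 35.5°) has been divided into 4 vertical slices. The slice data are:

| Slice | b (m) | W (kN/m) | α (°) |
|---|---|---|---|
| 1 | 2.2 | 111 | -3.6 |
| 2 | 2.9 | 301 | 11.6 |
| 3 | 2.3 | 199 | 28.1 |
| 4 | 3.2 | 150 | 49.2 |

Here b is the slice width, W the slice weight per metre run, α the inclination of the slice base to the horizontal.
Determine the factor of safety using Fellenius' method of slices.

FS = 2.73

Ordinary method of slices: FS = Σ[c'·Δl_i + (W_i cosα_i)·tanφ'] / Σ W_i sinα_i, with Δl_i = b_i / cosα_i.
Slice 1: Δl = 2.2/cos(-3.6°) = 2.204 m; N'_1 = 111·cos(-3.6°) = 110.8; c'Δl = 39.46; W sinα = -7.0
Slice 2: Δl = 2.9/cos11.6° = 2.960 m; N'_2 = 301·cos11.6° = 294.9; c'Δl = 52.99; W sinα = 60.5
Slice 3: Δl = 2.3/cos28.1° = 2.607 m; N'_3 = 199·cos28.1° = 175.5; c'Δl = 46.67; W sinα = 93.7
Slice 4: Δl = 3.2/cos49.2° = 4.897 m; N'_4 = 150·cos49.2° = 98.0; c'Δl = 87.66; W sinα = 113.5
Σc'Δl = 226.8 kN/m; ΣN' = 679.2 kN/m; ΣW sinα = 260.8 kN/m
Resisting = 226.8 + 679.2·tan35.5° = 226.8 + 484.5 = 711.2 kN/m
FS = 711.2 / 260.8 = 2.727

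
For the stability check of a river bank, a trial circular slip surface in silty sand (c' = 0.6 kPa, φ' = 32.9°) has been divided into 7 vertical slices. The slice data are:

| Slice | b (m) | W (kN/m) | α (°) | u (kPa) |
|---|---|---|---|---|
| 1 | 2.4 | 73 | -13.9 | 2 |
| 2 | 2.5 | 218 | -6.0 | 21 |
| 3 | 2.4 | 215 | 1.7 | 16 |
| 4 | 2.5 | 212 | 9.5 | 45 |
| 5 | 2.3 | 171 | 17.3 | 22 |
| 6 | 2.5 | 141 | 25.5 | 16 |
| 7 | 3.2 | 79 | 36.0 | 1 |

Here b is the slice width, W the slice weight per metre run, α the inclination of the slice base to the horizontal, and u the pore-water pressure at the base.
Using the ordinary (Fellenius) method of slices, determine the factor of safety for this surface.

FS = 3.14

Ordinary method of slices: FS = Σ[c'·Δl_i + (W_i cosα_i − u_i·Δl_i)·tanφ'] / Σ W_i sinα_i, with Δl_i = b_i / cosα_i.
Slice 1: Δl = 2.4/cos(-13.9°) = 2.472 m; N'_1 = 73·cos(-13.9°) − 2·2.472 = 65.9; c'Δl = 1.48; W sinα = -17.5
Slice 2: Δl = 2.5/cos(-6.0°) = 2.514 m; N'_2 = 218·cos(-6.0°) − 21·2.514 = 164.0; c'Δl = 1.51; W sinα = -22.8
Slice 3: Δl = 2.4/cos1.7° = 2.401 m; N'_3 = 215·cos1.7° − 16·2.401 = 176.5; c'Δl = 1.44; W sinα = 6.4
Slice 4: Δl = 2.5/cos9.5° = 2.535 m; N'_4 = 212·cos9.5° − 45·2.535 = 95.0; c'Δl = 1.52; W sinα = 35.0
Slice 5: Δl = 2.3/cos17.3° = 2.409 m; N'_5 = 171·cos17.3° − 22·2.409 = 110.3; c'Δl = 1.45; W sinα = 50.9
Slice 6: Δl = 2.5/cos25.5° = 2.770 m; N'_6 = 141·cos25.5° − 16·2.770 = 82.9; c'Δl = 1.66; W sinα = 60.7
Slice 7: Δl = 3.2/cos36.0° = 3.955 m; N'_7 = 79·cos36.0° − 1·3.955 = 60.0; c'Δl = 2.37; W sinα = 46.4
Σc'Δl = 11.4 kN/m; ΣN' = 754.6 kN/m; ΣW sinα = 159.0 kN/m
Resisting = 11.4 + 754.6·tan32.9° = 11.4 + 488.2 = 499.6 kN/m
FS = 499.6 / 159.0 = 3.142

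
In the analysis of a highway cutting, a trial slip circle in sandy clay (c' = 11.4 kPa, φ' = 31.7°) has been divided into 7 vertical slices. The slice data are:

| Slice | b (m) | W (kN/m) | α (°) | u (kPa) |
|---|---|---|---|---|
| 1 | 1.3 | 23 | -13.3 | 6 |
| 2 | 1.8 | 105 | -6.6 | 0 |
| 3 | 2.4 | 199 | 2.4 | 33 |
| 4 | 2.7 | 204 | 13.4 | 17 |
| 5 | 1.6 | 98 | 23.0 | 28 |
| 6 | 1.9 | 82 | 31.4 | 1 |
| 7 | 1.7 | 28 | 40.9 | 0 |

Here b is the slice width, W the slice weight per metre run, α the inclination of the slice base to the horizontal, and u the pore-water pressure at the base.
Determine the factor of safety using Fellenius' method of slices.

FS = 3.54

Ordinary method of slices: FS = Σ[c'·Δl_i + (W_i cosα_i − u_i·Δl_i)·tanφ'] / Σ W_i sinα_i, with Δl_i = b_i / cosα_i.
Slice 1: Δl = 1.3/cos(-13.3°) = 1.336 m; N'_1 = 23·cos(-13.3°) − 6·1.336 = 14.4; c'Δl = 15.23; W sinα = -5.3
Slice 2: Δl = 1.8/cos(-6.6°) = 1.812 m; N'_2 = 105·cos(-6.6°) − 0·1.812 = 104.3; c'Δl = 20.66; W sinα = -12.1
Slice 3: Δl = 2.4/cos2.4° = 2.402 m; N'_3 = 199·cos2.4° − 33·2.402 = 119.6; c'Δl = 27.38; W sinα = 8.3
Slice 4: Δl = 2.7/cos13.4° = 2.776 m; N'_4 = 204·cos13.4° − 17·2.776 = 151.3; c'Δl = 31.64; W sinα = 47.3
Slice 5: Δl = 1.6/cos23.0° = 1.738 m; N'_5 = 98·cos23.0° − 28·1.738 = 41.5; c'Δl = 19.82; W sinα = 38.3
Slice 6: Δl = 1.9/cos31.4° = 2.226 m; N'_6 = 82·cos31.4° − 1·2.226 = 67.8; c'Δl = 25.38; W sinα = 42.7
Slice 7: Δl = 1.7/cos40.9° = 2.249 m; N'_7 = 28·cos40.9° − 0·2.249 = 21.2; c'Δl = 25.64; W sinα = 18.3
Σc'Δl = 165.7 kN/m; ΣN' = 520.0 kN/m; ΣW sinα = 137.6 kN/m
Resisting = 165.7 + 520.0·tan31.7° = 165.7 + 321.1 = 486.9 kN/m
FS = 486.9 / 137.6 = 3.538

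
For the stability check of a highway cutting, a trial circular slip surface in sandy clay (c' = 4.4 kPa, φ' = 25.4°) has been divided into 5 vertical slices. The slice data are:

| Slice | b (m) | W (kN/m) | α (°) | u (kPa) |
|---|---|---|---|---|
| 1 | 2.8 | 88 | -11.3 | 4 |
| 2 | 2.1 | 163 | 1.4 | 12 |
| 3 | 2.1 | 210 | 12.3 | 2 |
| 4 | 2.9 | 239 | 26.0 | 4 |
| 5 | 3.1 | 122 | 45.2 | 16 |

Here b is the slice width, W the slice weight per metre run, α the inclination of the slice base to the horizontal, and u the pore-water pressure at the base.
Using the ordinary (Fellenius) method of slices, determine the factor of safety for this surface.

FS = 1.64

Ordinary method of slices: FS = Σ[c'·Δl_i + (W_i cosα_i − u_i·Δl_i)·tanφ'] / Σ W_i sinα_i, with Δl_i = b_i / cosα_i.
Slice 1: Δl = 2.8/cos(-11.3°) = 2.855 m; N'_1 = 88·cos(-11.3°) − 4·2.855 = 74.9; c'Δl = 12.56; W sinα = -17.2
Slice 2: Δl = 2.1/cos1.4° = 2.101 m; N'_2 = 163·cos1.4° − 12·2.101 = 137.7; c'Δl = 9.24; W sinα = 4.0
Slice 3: Δl = 2.1/cos12.3° = 2.149 m; N'_3 = 210·cos12.3° − 2·2.149 = 200.9; c'Δl = 9.46; W sinα = 44.7
Slice 4: Δl = 2.9/cos26.0° = 3.227 m; N'_4 = 239·cos26.0° − 4·3.227 = 201.9; c'Δl = 14.20; W sinα = 104.8
Slice 5: Δl = 3.1/cos45.2° = 4.399 m; N'_5 = 122·cos45.2° − 16·4.399 = 15.6; c'Δl = 19.36; W sinα = 86.6
Σc'Δl = 64.8 kN/m; ΣN' = 631.0 kN/m; ΣW sinα = 222.8 kN/m
Resisting = 64.8 + 631.0·tan25.4° = 64.8 + 299.6 = 364.4 kN/m
FS = 364.4 / 222.8 = 1.636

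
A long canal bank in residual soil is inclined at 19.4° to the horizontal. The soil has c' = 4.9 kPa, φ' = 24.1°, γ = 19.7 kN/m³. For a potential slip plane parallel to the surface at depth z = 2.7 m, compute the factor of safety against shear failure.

FS = 1.56

For an infinite slope with a slip plane parallel to the surface (no pore pressure): FS = [c' + γz cos²β tanφ'] / [γz sinβ cosβ].
γz = 19.7·2.7 = 53.19 kN/m²
Numerator = 4.9 + 53.19·cos²19.4°·tan24.1° = 4.9 + 53.19·0.8897·0.4473 = 26.068 kPa
Denominator = 53.19·sin19.4°·cos19.4° = 53.19·0.3322·0.9432 = 16.665 kPa
FS = 26.068 / 16.665 = 1.564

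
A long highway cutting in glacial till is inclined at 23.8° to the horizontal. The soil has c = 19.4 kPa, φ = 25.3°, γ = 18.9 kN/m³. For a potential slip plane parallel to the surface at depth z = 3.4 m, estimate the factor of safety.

For an infinite slope with a slip plane parallel to the surface (no pore pressure): FS = [c + γz cos²β tanφ] / [γz sinβ cosβ].
γz = 18.9·3.4 = 64.26 kN/m²
Numerator = 19.4 + 64.26·cos²23.8°·tan25.3° = 19.4 + 64.26·0.8372·0.4727 = 44.829 kPa
Denominator = 64.26·sin23.8°·cos23.8° = 64.26·0.4035·0.9150 = 23.727 kPa
FS = 44.829 / 23.727 = 1.889

FS = 1.89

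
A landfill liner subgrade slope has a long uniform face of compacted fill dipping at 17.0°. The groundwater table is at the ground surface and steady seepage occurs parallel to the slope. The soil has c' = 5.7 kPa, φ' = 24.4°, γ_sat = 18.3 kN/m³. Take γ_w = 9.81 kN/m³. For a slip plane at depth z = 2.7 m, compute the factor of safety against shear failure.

With seepage parallel to the slope and the water table at the surface, the effective normal stress on the slip plane uses the buoyant unit weight γ' = γ_sat − γ_w while the driving shear stress uses γ_sat:
FS = [c' + γ' z cos²β tanφ'] / [γ_sat z sinβ cosβ]
γ' = 18.3 − 9.81 = 8.49 kN/m³
Numerator = 5.7 + 8.49·2.7·cos²17.0°·tan24.4° = 5.7 + 8.49·2.7·0.9145·0.4536 = 15.209 kPa
Denominator = 18.3·2.7·sin17.0°·cos17.0° = 18.3·2.7·0.2924·0.9563 = 13.815 kPa
FS = 15.209 / 13.815 = 1.101

FS = 1.10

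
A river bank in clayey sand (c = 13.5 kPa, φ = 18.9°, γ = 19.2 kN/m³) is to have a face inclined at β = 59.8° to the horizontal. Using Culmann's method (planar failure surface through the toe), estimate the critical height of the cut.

Culmann's analysis gives the critical failure plane at α_cr = (β + φ)/2 = (59.8 + 18.9)/2 = 39.3°, and the critical height
H_c = (4c/γ) · sinβ cosφ / [1 − cos(β − φ)]
    = (4·13.5/19.2) · sin59.8°·cos18.9° / [1 − cos(40.9°)]
    = 2.812 · 0.8643·0.9461 / [1 − 0.7559]
    = 2.812 · 0.8177 / 0.2441
    = 9.42 m

H_c = 9.42 m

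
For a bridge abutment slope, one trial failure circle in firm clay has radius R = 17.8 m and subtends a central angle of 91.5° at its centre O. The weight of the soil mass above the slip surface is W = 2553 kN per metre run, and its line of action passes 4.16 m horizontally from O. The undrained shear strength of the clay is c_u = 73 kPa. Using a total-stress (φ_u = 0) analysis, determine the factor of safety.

FS = 3.48

Taking moments about the centre O, the resisting moment is provided by the undrained shear strength acting along the arc:
Arc length L_a = R·θ = 17.8·(91.5°·π/180) = 17.8·1.5970 = 28.43 m
M_R = c_u·L_a·R = 73·28.43·17.8 = 36937.0 kN·m/m
M_D = W·d = 2553·4.16 = 10620.5 kN·m/m
FS = M_R / M_D = 36937.0 / 10620.5 = 3.478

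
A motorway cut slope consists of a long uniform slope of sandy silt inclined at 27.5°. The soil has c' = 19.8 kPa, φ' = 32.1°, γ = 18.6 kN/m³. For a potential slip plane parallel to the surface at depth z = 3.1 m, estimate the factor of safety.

For an infinite slope with a slip plane parallel to the surface (no pore pressure): FS = [c' + γz cos²β tanφ'] / [γz sinβ cosβ].
γz = 18.6·3.1 = 57.66 kN/m²
Numerator = 19.8 + 57.66·cos²27.5°·tan32.1° = 19.8 + 57.66·0.7868·0.6273 = 48.258 kPa
Denominator = 57.66·sin27.5°·cos27.5° = 57.66·0.4617·0.8870 = 23.616 kPa
FS = 48.258 / 23.616 = 2.043

FS = 2.04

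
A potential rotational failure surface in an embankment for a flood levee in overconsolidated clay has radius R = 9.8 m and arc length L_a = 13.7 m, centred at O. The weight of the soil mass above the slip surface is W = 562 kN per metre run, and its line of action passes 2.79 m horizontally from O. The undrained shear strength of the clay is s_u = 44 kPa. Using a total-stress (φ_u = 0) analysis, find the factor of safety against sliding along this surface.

Taking moments about the centre O, the resisting moment is provided by the undrained shear strength acting along the arc:
M_R = s_u·L_a·R = 44·13.70·9.8 = 5907.4 kN·m/m
M_D = W·d = 562·2.79 = 1568.0 kN·m/m
FS = M_R / M_D = 5907.4 / 1568.0 = 3.768

FS = 3.77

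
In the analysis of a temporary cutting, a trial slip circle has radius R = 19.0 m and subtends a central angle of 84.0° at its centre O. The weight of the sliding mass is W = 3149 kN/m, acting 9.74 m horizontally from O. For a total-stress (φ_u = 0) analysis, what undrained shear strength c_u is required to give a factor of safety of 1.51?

c_u = 87.5 kPa

FS = c_u·L_a·R / (W·d), so c_u = FS·W·d / (L_a·R).
Arc length L_a = R·θ = 19.0·(84.0°·π/180) = 19.0·1.4661 = 27.86 m
c_u = 1.51·3149·9.74 / (27.86·19.0) = 46313.6 / 529.25 = 87.51 kPa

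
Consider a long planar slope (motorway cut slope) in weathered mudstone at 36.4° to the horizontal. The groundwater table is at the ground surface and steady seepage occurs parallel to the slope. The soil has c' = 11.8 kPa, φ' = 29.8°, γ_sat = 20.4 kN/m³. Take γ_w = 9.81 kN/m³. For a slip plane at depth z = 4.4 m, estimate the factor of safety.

FS = 0.68

With seepage parallel to the slope and the water table at the surface, the effective normal stress on the slip plane uses the buoyant unit weight γ' = γ_sat − γ_w while the driving shear stress uses γ_sat:
FS = [c' + γ' z cos²β tanφ'] / [γ_sat z sinβ cosβ]
γ' = 20.4 − 9.81 = 10.59 kN/m³
Numerator = 11.8 + 10.59·4.4·cos²36.4°·tan29.8° = 11.8 + 10.59·4.4·0.6479·0.5727 = 29.088 kPa
Denominator = 20.4·4.4·sin36.4°·cos36.4° = 20.4·4.4·0.5934·0.8049 = 42.873 kPa
FS = 29.088 / 42.873 = 0.678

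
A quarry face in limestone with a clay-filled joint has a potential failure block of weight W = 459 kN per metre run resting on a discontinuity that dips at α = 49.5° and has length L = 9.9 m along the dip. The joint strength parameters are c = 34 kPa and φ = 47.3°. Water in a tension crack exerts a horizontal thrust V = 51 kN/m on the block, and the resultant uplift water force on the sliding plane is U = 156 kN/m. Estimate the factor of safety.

FS = 1.17

Resolving the block weight along and normal to the plane and applying the Mohr–Coulomb strength on the joint:
N' = W cosα − U − V sinα = 459·cos49.5° − 156 − 51·sin49.5° = 103.3 kN/m
Driving force T = W sinα + V cosα = 459·sin49.5° + 51·cos49.5° = 382.1 kN/m
Resisting force R = c·L + N'·tanφ = 34·9.9 + 103.3·tan47.3° = 336.6 + 112.0 = 448.6 kN/m
FS = R / T = 448.6 / 382.1 = 1.174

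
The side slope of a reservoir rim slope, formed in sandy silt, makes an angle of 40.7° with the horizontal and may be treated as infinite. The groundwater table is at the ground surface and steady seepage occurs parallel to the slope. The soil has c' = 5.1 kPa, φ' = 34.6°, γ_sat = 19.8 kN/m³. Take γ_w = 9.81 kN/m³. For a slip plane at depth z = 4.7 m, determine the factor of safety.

FS = 0.52

With seepage parallel to the slope and the water table at the surface, the effective normal stress on the slip plane uses the buoyant unit weight γ' = γ_sat − γ_w while the driving shear stress uses γ_sat:
FS = [c' + γ' z cos²β tanφ'] / [γ_sat z sinβ cosβ]
γ' = 19.8 − 9.81 = 9.99 kN/m³
Numerator = 5.1 + 9.99·4.7·cos²40.7°·tan34.6° = 5.1 + 9.99·4.7·0.5748·0.6899 = 23.717 kPa
Denominator = 19.8·4.7·sin40.7°·cos40.7° = 19.8·4.7·0.6521·0.7581 = 46.007 kPa
FS = 23.717 / 46.007 = 0.516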